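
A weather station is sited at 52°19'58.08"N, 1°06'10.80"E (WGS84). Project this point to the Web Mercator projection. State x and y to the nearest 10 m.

x 122790 m, y 6860530 m

Web Mercator is spherical with R = a = 6378137 m.
x = R·λ = 6378137 × 0.019250982 = 122785.398 m.
y = R·ln tan(π/4 + φ/2) = 6378137 × 1.075631505 = 6860525.102 m.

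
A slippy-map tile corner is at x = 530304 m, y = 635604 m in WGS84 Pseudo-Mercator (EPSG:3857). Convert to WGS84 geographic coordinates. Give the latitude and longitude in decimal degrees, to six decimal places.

R = 6378137 m. λ = x/R = 4.76380188°.
φ = 2·arctan(exp(y/R)) − 90° = 2·arctan(1.10479) − 90° = 5.70030088°.

lat 5.700301°, lon 4.763802°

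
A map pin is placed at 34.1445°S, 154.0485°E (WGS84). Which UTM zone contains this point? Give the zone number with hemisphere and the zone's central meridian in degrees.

Zone 56S, central meridian 153°

UTM zone = ⌊(λ + 180)/6⌋ + 1; 154.0485° ∈ [150°, 156°) → zone 56.
Hemisphere: S (φ < 0).
Central meridian λ₀ = 6×56 − 183 = 153°.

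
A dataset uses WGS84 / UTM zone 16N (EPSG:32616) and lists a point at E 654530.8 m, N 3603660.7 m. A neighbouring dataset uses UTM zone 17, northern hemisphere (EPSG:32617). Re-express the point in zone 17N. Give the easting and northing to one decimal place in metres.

E 91092.1 m, N 3610837.3 m

UTM 16N → geographic: φ = 32.55960032°, λ = -85.35400025°.
UTM 17N (λ₀ = -81°) forward: E = 91092.086 m, N = 3610837.302 m.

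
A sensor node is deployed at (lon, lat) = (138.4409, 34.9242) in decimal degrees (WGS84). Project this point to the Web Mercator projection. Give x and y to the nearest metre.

Web Mercator is spherical with R = a = 6378137 m.
x = R·λ = 6378137 × 2.416249524 = 15411170.493 m.
y = R·ln tan(π/4 + φ/2) = 6378137 × 0.651222291 = 4153584.992 m.

x 15411170 m, y 4153585 m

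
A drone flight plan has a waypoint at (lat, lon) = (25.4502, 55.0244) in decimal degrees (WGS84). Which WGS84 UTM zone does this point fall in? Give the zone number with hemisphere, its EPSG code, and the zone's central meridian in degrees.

UTM zone = ⌊(λ + 180)/6⌋ + 1; 55.0244° ∈ [54°, 60°) → zone 40.
Hemisphere: N (φ ≥ 0).
Central meridian λ₀ = 6×40 − 183 = 57°.
EPSG code: 32640.

Zone 40N (EPSG:32640), central meridian 57°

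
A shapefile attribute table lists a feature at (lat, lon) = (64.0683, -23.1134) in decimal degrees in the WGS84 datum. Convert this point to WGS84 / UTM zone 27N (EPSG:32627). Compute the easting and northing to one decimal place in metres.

Zone 27 central meridian λ₀ = 6×27 − 183 = -21°; Δλ = -2.1134°.
Transverse Mercator on WGS84 with k₀ = 0.9996 gives E = 396895.854 m, N = 7106335.408 m.

E 396895.9 m, N 7106335.4 m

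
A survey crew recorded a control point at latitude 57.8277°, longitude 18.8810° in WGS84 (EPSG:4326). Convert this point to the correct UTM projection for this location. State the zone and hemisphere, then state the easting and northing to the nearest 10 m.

Zone 34N: E 374160 m, N 6411500 m

Longitude 18.8810° lies in the 6° band [18°, 24°), giving zone 34; latitude is north of the equator, so 34N.
Zone 34 central meridian λ₀ = 6×34 − 183 = 21°; Δλ = -2.1190°.
Transverse Mercator on WGS84 with k₀ = 0.9996 gives E = 374158.930 m, N = 6411497.791 m.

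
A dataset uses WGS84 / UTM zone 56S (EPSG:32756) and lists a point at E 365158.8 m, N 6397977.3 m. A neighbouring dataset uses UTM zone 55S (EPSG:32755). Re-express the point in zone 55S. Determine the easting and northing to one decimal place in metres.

UTM 56S → geographic: φ = -32.54739958°, λ = 151.56390029°.
UTM 55S (λ₀ = 147°) forward: E = 928696.184 m, N = 6389688.953 m.

E 928696.2 m, N 6389689.0 m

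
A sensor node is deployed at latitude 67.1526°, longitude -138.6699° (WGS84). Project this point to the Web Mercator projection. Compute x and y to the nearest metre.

x -15436663 m, y 10199672 m

Web Mercator is spherical with R = a = 6378137 m.
x = R·λ = 6378137 × -2.420246328 = -15436662.656 m.
y = R·ln tan(π/4 + φ/2) = 6378137 × 1.599161567 = 10199671.557 m.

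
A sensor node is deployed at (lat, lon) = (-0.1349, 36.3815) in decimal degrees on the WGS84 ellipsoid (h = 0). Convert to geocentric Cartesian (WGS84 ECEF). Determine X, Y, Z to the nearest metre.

WGS84: a = 6378137 m, e² = 0.006694380; N(φ) = a/√(1−e²sin²φ) = 6378137.118 m.
X = (N+h)·cosφ·cosλ = 5134930.598 m; Y = (N+h)·cosφ·sinλ = 3783238.737 m; Z = (N(1−e²)+h)·sinφ = -14916.456 m.

X 5134931 m, Y 3783239 m, Z -14916 m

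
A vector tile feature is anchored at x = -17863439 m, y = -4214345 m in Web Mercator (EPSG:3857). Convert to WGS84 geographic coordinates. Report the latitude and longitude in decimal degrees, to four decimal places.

R = 6378137 m. λ = x/R = -160.47000281°.
φ = 2·arctan(exp(y/R)) − 90° = 2·arctan(0.51646) − 90° = -35.37049780°.

lat -35.3705°, lon -160.4700°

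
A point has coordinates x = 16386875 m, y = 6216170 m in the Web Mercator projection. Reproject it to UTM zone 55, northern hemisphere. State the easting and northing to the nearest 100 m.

Web Mercator inverse (R = 6378137 m) → φ = 48.65290177°, λ = 147.20580271°.
UTM 55N forward: E = 515157.246 m, N = 5388892.122 m.

E 515200 m, N 5388900 m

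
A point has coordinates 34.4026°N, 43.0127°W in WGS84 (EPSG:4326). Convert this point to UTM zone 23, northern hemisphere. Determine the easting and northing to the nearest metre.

Zone 23 central meridian λ₀ = 6×23 − 183 = -45°; Δλ = +1.9873°.
Transverse Mercator on WGS84 with k₀ = 0.9996 gives E = 682665.859 m, N = 3808587.225 m.

E 682666 m, N 3808587 m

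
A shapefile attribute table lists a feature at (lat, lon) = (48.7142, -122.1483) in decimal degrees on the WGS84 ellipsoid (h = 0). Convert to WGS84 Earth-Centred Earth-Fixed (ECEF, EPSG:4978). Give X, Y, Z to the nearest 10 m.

X -2243580 m, Y -3569890 m, Z 4769650 m

WGS84: a = 6378137 m, e² = 0.006694380; N(φ) = a/√(1−e²sin²φ) = 6390225.765 m.
X = (N+h)·cosφ·cosλ = -2243583.079 m; Y = (N+h)·cosφ·sinλ = -3569889.170 m; Z = (N(1−e²)+h)·sinφ = 4769647.517 m.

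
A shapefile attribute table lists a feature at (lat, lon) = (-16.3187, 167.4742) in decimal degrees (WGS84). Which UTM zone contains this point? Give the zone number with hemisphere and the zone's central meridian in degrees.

Zone 58S, central meridian 165°

UTM zone = ⌊(λ + 180)/6⌋ + 1; 167.4742° ∈ [162°, 168°) → zone 58.
Hemisphere: S (φ < 0).
Central meridian λ₀ = 6×58 − 183 = 165°.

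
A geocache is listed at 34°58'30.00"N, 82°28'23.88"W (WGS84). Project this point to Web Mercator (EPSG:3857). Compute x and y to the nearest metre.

x -9180886 m, y 4160484 m

Web Mercator is spherical with R = a = 6378137 m.
x = R·λ = 6378137 × -1.439430630 = -9180885.760 m.
y = R·ln tan(π/4 + φ/2) = 6378137 × 0.652303998 = 4160484.263 m.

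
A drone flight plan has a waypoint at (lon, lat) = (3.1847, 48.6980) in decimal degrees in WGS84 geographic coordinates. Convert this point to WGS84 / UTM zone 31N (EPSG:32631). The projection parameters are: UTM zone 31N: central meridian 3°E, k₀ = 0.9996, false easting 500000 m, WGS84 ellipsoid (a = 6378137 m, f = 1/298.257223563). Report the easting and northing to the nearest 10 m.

E 513590 m, N 5393900 m

Zone 31 central meridian λ₀ = 6×31 − 183 = 3°; Δλ = +0.1847°.
Transverse Mercator on WGS84 with k₀ = 0.9996 gives E = 513590.909 m, N = 5393901.215 m.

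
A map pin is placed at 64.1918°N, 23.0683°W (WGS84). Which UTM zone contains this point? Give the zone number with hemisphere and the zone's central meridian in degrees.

UTM zone = ⌊(λ + 180)/6⌋ + 1; -23.0683° ∈ [-24°, -18°) → zone 27.
Hemisphere: N (φ ≥ 0).
Central meridian λ₀ = 6×27 − 183 = -21°.

Zone 27N, central meridian -21°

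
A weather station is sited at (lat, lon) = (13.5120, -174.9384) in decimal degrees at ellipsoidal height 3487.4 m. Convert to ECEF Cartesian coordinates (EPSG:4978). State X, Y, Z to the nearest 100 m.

X -6181900 m, Y -547500 m, Z 1481400 m

WGS84: a = 6378137 m, e² = 0.006694380; N(φ) = a/√(1−e²sin²φ) = 6379302.792 m.
X = (N+h)·cosφ·cosλ = -6181919.713 m; Y = (N+h)·cosφ·sinλ = -547545.722 m; Z = (N(1−e²)+h)·sinφ = 1481354.526 m.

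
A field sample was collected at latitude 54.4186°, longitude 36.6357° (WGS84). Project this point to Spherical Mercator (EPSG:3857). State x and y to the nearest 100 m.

Web Mercator is spherical with R = a = 6378137 m.
x = R·λ = 6378137 × 0.639413589 = 4078267.469 m.
y = R·ln tan(π/4 + φ/2) = 6378137 × 1.136669866 = 7249836.130 m.

x 4078300 m, y 7249800 m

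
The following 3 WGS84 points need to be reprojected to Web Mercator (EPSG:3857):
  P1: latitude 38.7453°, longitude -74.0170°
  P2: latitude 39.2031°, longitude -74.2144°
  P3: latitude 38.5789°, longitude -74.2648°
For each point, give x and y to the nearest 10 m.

Web Mercator: x = R·λ, y = R·ln tan(π/4+φ/2), R = 6378137 m.
P1 (38.7453°, -74.0170°) → (-8239534.750, 4685253.373) m.
P2 (39.2031°, -74.2144°) → (-8261509.218, 4750805.801) m.
P3 (38.5789°, -74.2648°) → (-8267119.720, 4661530.859) m.

P1: x -8239530 m, y 4685250 m; P2: x -8261510 m, y 4750810 m; P3: x -8267120 m, y 4661530 m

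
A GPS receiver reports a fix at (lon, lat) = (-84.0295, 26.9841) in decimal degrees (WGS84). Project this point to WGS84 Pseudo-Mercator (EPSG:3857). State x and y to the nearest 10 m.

x -9354120 m, y 3121490 m

Web Mercator is spherical with R = a = 6378137 m.
x = R·λ = 6378137 × -1.466591444 = -9354121.152 m.
y = R·ln tan(π/4 + φ/2) = 6378137 × 0.489403943 = 3121485.395 m.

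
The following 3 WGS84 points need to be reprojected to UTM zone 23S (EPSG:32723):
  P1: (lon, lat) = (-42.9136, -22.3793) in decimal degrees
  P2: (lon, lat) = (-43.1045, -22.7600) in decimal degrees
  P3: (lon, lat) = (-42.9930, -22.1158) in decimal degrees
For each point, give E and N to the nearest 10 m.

UTM zone 23S: λ₀ = -45°, k₀ = 0.9996.
P1 (-22.3793°, -42.9136°) → (714816.515, 7523699.279) m.
P2 (-22.7600°, -43.1045°) → (694620.509, 7481802.003) m.
P3 (-22.1158°, -42.9930°) → (707026.168, 7552990.040) m.

P1: E 714820 m, N 7523700 m; P2: E 694620 m, N 7481800 m; P3: E 707030 m, N 7552990 m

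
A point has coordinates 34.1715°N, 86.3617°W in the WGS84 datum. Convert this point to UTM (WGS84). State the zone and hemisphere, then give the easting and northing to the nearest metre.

Zone 16N: E 558827 m, N 3781356 m

Longitude -86.3617° lies in the 6° band [-90°, -84°), giving zone 16; latitude is north of the equator, so 16N.
Zone 16 central meridian λ₀ = 6×16 − 183 = -87°; Δλ = +0.6383°.
Transverse Mercator on WGS84 with k₀ = 0.9996 gives E = 558827.349 m, N = 3781355.877 m.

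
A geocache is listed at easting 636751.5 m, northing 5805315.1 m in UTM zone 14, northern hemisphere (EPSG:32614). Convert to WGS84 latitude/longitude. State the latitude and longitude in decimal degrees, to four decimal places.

lat 52.3810°, lon -96.9908°

Zone 14N: λ₀ = -99°, k₀ = 0.9996, false easting 500000 m.
Meridian distance M = (N − FN)/k₀ = 5807638.2 m.
Inverse transverse Mercator on WGS84 gives φ = 52.38100039°, λ = -96.99079993°.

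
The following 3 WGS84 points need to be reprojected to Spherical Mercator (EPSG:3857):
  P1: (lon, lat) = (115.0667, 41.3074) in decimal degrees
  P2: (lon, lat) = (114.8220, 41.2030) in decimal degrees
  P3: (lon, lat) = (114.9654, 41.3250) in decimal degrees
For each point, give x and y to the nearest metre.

P1: x 12809166 m, y 5057789 m; P2: x 12781927 m, y 5042330 m; P3: x 12797890 m, y 5060398 m

Web Mercator: x = R·λ, y = R·ln tan(π/4+φ/2), R = 6378137 m.
P1 (41.3074°, 115.0667°) → (12809166.451, 5057789.375) m.
P2 (41.2030°, 114.8220°) → (12781926.572, 5042330.385) m.
P3 (41.3250°, 114.9654°) → (12797889.787, 5060397.925) m.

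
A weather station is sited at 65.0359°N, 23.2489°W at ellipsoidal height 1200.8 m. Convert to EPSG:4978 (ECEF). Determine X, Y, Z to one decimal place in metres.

WGS84: a = 6378137 m, e² = 0.006694380; N(φ) = a/√(1−e²sin²φ) = 6395755.780 m.
X = (N+h)·cosφ·cosλ = 2480607.435 m; Y = (N+h)·cosφ·sinλ = -1065696.647 m; Z = (N(1−e²)+h)·sinφ = 5760488.887 m.

X 2480607.4 m, Y -1065696.6 m, Z 5760488.9 m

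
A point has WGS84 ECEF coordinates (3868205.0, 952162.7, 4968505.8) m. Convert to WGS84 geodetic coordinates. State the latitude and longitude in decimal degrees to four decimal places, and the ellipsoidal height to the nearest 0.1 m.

lat 51.4655°, lon 13.8285°, h 3239.0 m

λ = atan2(Y, X) = 13.82849960°; p = √(X²+Y²) = 3983669.6 m.
Bowring's method on WGS84 (a = 6378137 m, b = 6356752.314 m) gives φ = 51.46550012°, h = 3239.046 m.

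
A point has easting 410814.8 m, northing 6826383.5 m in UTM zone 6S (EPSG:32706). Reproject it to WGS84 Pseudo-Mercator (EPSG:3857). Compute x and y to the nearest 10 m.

x -16465590 m, y -3335830 m

Unproject from UTM 6S (λ₀ = -147°) → φ = -28.68669963°, λ = -147.91289955°.
Web Mercator (R = 6378137 m): x = -16465588.660 m, y = -3335830.032 m.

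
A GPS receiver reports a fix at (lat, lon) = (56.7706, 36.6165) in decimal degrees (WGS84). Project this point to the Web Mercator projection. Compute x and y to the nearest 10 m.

Web Mercator is spherical with R = a = 6378137 m.
x = R·λ = 6378137 × 0.639078486 = 4076130.135 m.
y = R·ln tan(π/4 + φ/2) = 6378137 × 1.209346103 = 7713375.126 m.

x 4076130 m, y 7713380 m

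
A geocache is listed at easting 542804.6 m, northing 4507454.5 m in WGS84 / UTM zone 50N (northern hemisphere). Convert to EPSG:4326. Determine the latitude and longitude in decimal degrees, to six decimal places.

lat 40.716900°, lon 117.506800°

Zone 50N: λ₀ = 117°, k₀ = 0.9996, false easting 500000 m.
Meridian distance M = (N − FN)/k₀ = 4509258.2 m.
Inverse transverse Mercator on WGS84 gives φ = 40.71689961°, λ = 117.50680014°.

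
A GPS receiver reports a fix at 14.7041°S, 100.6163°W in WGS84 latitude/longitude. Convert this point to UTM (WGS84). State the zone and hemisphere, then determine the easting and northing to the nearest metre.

Longitude -100.6163° lies in the 6° band [-102°, -96°), giving zone 14; latitude is south of the equator, so 14S.
Zone 14 central meridian λ₀ = 6×14 − 183 = -99°; Δλ = -1.6163°.
Transverse Mercator on WGS84 with k₀ = 0.9996 gives E = 325978.789 m, N = 8373778.286 m.

Zone 14S: E 325979 m, N 8373778 m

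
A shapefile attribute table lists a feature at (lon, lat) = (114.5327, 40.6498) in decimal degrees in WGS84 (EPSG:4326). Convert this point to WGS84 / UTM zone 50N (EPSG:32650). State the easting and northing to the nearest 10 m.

E 291390 m, N 4502810 m

Zone 50 central meridian λ₀ = 6×50 − 183 = 117°; Δλ = -2.4673°.
Transverse Mercator on WGS84 with k₀ = 0.9996 gives E = 291392.019 m, N = 4502809.679 m.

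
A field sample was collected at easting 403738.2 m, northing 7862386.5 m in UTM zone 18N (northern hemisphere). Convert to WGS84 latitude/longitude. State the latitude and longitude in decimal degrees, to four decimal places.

lat 70.8467°, lon -77.6295°

Zone 18N: λ₀ = -75°, k₀ = 0.9996, false easting 500000 m.
Meridian distance M = (N − FN)/k₀ = 7865532.7 m.
Inverse transverse Mercator on WGS84 gives φ = 70.84670039°, λ = -77.62949956°.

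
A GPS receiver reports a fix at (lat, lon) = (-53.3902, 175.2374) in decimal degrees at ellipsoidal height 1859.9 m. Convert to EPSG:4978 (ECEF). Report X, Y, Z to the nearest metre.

WGS84: a = 6378137 m, e² = 0.006694380; N(φ) = a/√(1−e²sin²φ) = 6391937.832 m.
X = (N+h)·cosφ·cosλ = -3799853.833 m; Y = (N+h)·cosφ·sinλ = 316584.922 m; Z = (N(1−e²)+h)·sinφ = -5098052.196 m.

X -3799854 m, Y 316585 m, Z -5098052 m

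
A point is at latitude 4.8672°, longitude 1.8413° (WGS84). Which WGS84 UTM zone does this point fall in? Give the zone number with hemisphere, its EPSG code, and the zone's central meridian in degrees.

Zone 31N (EPSG:32631), central meridian 3°

UTM zone = ⌊(λ + 180)/6⌋ + 1; 1.8413° ∈ [0°, 6°) → zone 31.
Hemisphere: N (φ ≥ 0).
Central meridian λ₀ = 6×31 − 183 = 3°.
EPSG code: 32631.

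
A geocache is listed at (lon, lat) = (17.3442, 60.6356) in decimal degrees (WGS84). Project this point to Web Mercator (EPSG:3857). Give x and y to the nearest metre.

Web Mercator is spherical with R = a = 6378137 m.
x = R·λ = 6378137 × 0.302713396 = 1930747.512 m.
y = R·ln tan(π/4 + φ/2) = 6378137 × 1.339360908 = 8542627.363 m.

x 1930748 m, y 8542627 m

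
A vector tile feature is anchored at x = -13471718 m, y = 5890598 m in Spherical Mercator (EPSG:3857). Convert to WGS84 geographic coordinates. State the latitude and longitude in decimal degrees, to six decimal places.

R = 6378137 m. λ = x/R = -121.01850183°.
φ = 2·arctan(exp(y/R)) − 90° = 2·arctan(2.51824) − 90° = 46.68370111°.

lat 46.683701°, lon -121.018502°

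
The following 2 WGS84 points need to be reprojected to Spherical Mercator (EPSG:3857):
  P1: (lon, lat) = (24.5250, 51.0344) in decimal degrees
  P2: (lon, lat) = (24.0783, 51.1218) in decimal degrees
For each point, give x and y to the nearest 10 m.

P1: x 2730110 m, y 6627380 m; P2: x 2680380 m, y 6642870 m

Web Mercator: x = R·λ, y = R·ln tan(π/4+φ/2), R = 6378137 m.
P1 (51.0344°, 24.5250°) → (2730110.512, 6627380.942) m.
P2 (51.1218°, 24.0783°) → (2680384.095, 6642867.078) m.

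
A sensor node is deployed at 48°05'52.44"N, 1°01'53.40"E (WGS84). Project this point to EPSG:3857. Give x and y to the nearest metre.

x 114826 m, y 6123157 m

Web Mercator is spherical with R = a = 6378137 m.
x = R·λ = 6378137 × 0.018003071 = 114826.055 m.
y = R·ln tan(π/4 + φ/2) = 6378137 × 0.960022870 = 6123157.388 m.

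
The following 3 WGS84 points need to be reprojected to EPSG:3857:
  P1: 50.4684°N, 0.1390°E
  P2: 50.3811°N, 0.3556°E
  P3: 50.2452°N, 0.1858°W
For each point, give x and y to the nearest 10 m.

Web Mercator: x = R·λ, y = R·ln tan(π/4+φ/2), R = 6378137 m.
P1 (50.4684°, 0.1390°) → (15473.409, 6527793.129) m.
P2 (50.3811°, 0.3556°) → (39585.211, 6512539.116) m.
P3 (50.2452°, -0.1858°) → (-20683.161, 6488848.949) m.

P1: x 15470 m, y 6527790 m; P2: x 39590 m, y 6512540 m; P3: x -20680 m, y 6488850 m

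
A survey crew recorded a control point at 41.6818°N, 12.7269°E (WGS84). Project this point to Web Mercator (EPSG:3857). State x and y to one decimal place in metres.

Web Mercator is spherical with R = a = 6378137 m.
x = R·λ = 6378137 × 0.222126309 = 1416752.027 m.
y = R·ln tan(π/4 + φ/2) = 6378137 × 0.801712657 = 5113433.162 m.

x 1416752.0 m, y 5113433.2 m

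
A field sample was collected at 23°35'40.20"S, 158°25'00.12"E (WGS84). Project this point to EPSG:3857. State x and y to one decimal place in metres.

Web Mercator is spherical with R = a = 6378137 m.
x = R·λ = 6378137 × 2.764893005 = 17634866.377 m.
y = R·ln tan(π/4 + φ/2) = 6378137 × -0.423959762 = -2704073.444 m.

x 17634866.4 m, y -2704073.4 m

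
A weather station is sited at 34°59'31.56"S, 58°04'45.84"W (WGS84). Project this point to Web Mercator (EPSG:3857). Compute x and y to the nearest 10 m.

x -6465370 m, y -4162810 m

Web Mercator is spherical with R = a = 6378137 m.
x = R·λ = 6378137 × -1.013676758 = -6465369.234 m.
y = R·ln tan(π/4 + φ/2) = 6378137 × -0.652668266 = -4162807.617 m.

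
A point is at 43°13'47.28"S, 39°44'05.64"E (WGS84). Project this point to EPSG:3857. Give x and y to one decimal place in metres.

x 4423268.8 m, y -5347015.4 m

Web Mercator is spherical with R = a = 6378137 m.
x = R·λ = 6378137 × 0.693504833 = 4423268.835 m.
y = R·ln tan(π/4 + φ/2) = 6378137 × -0.838334990 = -5347015.418 m.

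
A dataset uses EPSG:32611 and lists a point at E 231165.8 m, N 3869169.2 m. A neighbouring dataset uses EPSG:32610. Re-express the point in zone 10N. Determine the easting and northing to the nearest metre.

E 779233 m, N 3869481 m

UTM 11N → geographic: φ = 34.92939978°, λ = -119.94309947°.
UTM 10N (λ₀ = -123°) forward: E = 779232.591 m, N = 3869481.227 m.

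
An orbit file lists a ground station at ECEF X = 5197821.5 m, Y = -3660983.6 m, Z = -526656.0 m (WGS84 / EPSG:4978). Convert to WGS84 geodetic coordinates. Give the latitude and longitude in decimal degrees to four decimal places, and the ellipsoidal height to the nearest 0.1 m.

lat -4.7672°, lon -35.1582°, h 1469.9 m

λ = atan2(Y, X) = -35.15820017°; p = √(X²+Y²) = 6357684.3 m.
Bowring's method on WGS84 (a = 6378137 m, b = 6356752.314 m) gives φ = -4.76719971°, h = 1469.938 m.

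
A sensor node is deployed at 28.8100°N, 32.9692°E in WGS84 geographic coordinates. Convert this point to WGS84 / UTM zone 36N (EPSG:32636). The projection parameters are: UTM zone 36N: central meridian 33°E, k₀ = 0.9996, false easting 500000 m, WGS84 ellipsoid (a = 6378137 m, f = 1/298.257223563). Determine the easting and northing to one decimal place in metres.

Zone 36 central meridian λ₀ = 6×36 − 183 = 33°; Δλ = -0.0308°.
Transverse Mercator on WGS84 with k₀ = 0.9996 gives E = 496994.612 m, N = 3186935.931 m.

E 496994.6 m, N 3186935.9 m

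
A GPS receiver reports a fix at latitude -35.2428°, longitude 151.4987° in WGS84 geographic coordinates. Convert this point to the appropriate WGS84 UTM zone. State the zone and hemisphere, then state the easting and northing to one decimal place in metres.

Longitude 151.4987° lies in the 6° band [150°, 156°), giving zone 56; latitude is south of the equator, so 56S.
Zone 56 central meridian λ₀ = 6×56 − 183 = 153°; Δλ = -1.5013°.
Transverse Mercator on WGS84 with k₀ = 0.9996 gives E = 363404.526 m, N = 6098997.995 m.

Zone 56S: E 363404.5 m, N 6098998.0 m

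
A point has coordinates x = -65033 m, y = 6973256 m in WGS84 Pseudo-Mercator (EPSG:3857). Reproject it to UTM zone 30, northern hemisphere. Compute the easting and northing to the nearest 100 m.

E 662300 m, N 5869100 m

Web Mercator inverse (R = 6378137 m) → φ = 52.94730114°, λ = -0.58420138°.
UTM 30N forward: E = 662309.335 m, N = 5869139.798 m.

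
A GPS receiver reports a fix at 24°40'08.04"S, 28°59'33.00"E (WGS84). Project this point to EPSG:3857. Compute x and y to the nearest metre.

x 3227430 m, y -2835131 m

Web Mercator is spherical with R = a = 6378137 m.
x = R·λ = 6378137 × 0.506014583 = 3227430.337 m.
y = R·ln tan(π/4 + φ/2) = 6378137 × -0.444507686 = -2835130.920 m.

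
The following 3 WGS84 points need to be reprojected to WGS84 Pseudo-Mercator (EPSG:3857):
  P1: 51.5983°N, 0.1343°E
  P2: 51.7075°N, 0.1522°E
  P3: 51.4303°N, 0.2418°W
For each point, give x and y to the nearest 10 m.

P1: x 14950 m, y 6727820 m; P2: x 16940 m, y 6747410 m; P3: x -26920 m, y 6697760 m

Web Mercator: x = R·λ, y = R·ln tan(π/4+φ/2), R = 6378137 m.
P1 (51.5983°, 0.1343°) → (14950.208, 6727816.307) m.
P2 (51.7075°, 0.1522°) → (16942.826, 6747409.516) m.
P3 (51.4303°, -0.2418°) → (-26917.053, 6697764.688) m.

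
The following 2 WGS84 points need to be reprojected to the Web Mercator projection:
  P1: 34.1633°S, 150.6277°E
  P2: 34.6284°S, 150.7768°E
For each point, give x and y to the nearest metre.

P1: x 16767799 m, y -4050750 m; P2: x 16784397 m, y -4113496 m

Web Mercator: x = R·λ, y = R·ln tan(π/4+φ/2), R = 6378137 m.
P1 (-34.1633°, 150.6277°) → (16767798.863, -4050750.360) m.
P2 (-34.6284°, 150.7768°) → (16784396.599, -4113496.156) m.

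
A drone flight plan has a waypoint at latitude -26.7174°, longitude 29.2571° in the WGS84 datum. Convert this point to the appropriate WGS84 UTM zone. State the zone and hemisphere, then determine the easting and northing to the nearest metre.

Longitude 29.2571° lies in the 6° band [24°, 30°), giving zone 35; latitude is south of the equator, so 35S.
Zone 35 central meridian λ₀ = 6×35 − 183 = 27°; Δλ = +2.2571°.
Transverse Mercator on WGS84 with k₀ = 0.9996 gives E = 724530.513 m, N = 7042875.666 m.

Zone 35S: E 724531 m, N 7042876 m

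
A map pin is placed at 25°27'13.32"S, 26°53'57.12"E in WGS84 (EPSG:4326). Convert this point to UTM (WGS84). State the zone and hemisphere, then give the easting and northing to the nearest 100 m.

Zone 35S: E 489900 m, N 7184800 m

Longitude 26.8992° lies in the 6° band [24°, 30°), giving zone 35; latitude is south of the equator, so 35S.
Zone 35 central meridian λ₀ = 6×35 − 183 = 27°; Δλ = -0.1008°.
Transverse Mercator on WGS84 with k₀ = 0.9996 gives E = 489865.968 m, N = 7184809.327 m.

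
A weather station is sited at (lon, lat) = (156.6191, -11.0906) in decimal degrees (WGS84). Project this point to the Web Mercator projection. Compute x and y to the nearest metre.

x 17434758 m, y -1242383 m

Web Mercator is spherical with R = a = 6378137 m.
x = R·λ = 6378137 × 2.733518967 = 17434758.461 m.
y = R·ln tan(π/4 + φ/2) = 6378137 × -0.194787710 = -1242382.699 m.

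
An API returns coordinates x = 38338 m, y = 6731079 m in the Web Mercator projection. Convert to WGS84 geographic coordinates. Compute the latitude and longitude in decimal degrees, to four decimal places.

R = 6378137 m. λ = x/R = 0.34439611°.
φ = 2·arctan(exp(y/R)) − 90° = 2·arctan(2.87294) − 90° = 51.61650242°.

lat 51.6165°, lon 0.3444°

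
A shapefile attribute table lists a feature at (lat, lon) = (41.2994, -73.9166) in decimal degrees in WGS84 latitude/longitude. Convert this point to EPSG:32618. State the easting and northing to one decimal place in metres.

E 590702.8 m, N 4572560.2 m

Zone 18 central meridian λ₀ = 6×18 − 183 = -75°; Δλ = +1.0834°.
Transverse Mercator on WGS84 with k₀ = 0.9996 gives E = 590702.751 m, N = 4572560.179 m.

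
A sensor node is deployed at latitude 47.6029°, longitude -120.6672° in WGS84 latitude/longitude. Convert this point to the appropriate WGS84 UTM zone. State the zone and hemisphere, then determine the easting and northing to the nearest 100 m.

Zone 10N: E 675300 m, N 5274800 m

Longitude -120.6672° lies in the 6° band [-126°, -120°), giving zone 10; latitude is north of the equator, so 10N.
Zone 10 central meridian λ₀ = 6×10 − 183 = -123°; Δλ = +2.3328°.
Transverse Mercator on WGS84 with k₀ = 0.9996 gives E = 675343.257 m, N = 5274802.520 m.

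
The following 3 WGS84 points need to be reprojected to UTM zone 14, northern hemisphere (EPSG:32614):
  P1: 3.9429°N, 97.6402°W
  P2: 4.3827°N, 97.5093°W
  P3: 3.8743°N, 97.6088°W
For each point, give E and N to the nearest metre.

P1: E 650970 m, N 435939 m; P2: E 665414 m, N 484594 m; P3: E 654469 m, N 428360 m

UTM zone 14N: λ₀ = -99°, k₀ = 0.9996.
P1 (3.9429°, -97.6402°) → (650970.074, 435939.025) m.
P2 (4.3827°, -97.5093°) → (665414.342, 484593.977) m.
P3 (3.8743°, -97.6088°) → (654469.451, 428359.837) m.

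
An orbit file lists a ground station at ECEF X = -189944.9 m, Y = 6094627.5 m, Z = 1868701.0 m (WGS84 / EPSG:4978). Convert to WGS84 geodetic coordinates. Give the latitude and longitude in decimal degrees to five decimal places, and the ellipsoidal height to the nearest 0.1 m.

lat 17.14660°, lon 91.78510°, h 1215.4 m

λ = atan2(Y, X) = 91.78510000°; p = √(X²+Y²) = 6097586.7 m.
Bowring's method on WGS84 (a = 6378137 m, b = 6356752.314 m) gives φ = 17.14660047°, h = 1215.393 m.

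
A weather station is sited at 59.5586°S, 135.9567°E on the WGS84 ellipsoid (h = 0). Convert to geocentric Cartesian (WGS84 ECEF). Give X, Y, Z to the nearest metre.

X -2328670 m, Y 2252174 m, Z -5475725 m

WGS84: a = 6378137 m, e² = 0.006694380; N(φ) = a/√(1−e²sin²φ) = 6394065.032 m.
X = (N+h)·cosφ·cosλ = -2328669.610 m; Y = (N+h)·cosφ·sinλ = 2252173.574 m; Z = (N(1−e²)+h)·sinφ = -5475725.474 m.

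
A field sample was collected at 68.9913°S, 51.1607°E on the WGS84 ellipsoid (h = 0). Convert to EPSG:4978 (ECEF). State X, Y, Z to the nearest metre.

WGS84: a = 6378137 m, e² = 0.006694380; N(φ) = a/√(1−e²sin²φ) = 6396823.690 m.
X = (N+h)·cosφ·cosλ = 1438230.740 m; Y = (N+h)·cosφ·sinλ = 1786287.882 m; Z = (N(1−e²)+h)·sinφ = -5931625.063 m.

X 1438231 m, Y 1786288 m, Z -5931625 m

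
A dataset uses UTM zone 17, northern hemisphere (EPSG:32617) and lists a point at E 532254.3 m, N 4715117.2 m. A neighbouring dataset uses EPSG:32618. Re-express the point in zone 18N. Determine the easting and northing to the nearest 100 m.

UTM 17N → geographic: φ = 42.58779983°, λ = -80.60690002°.
UTM 18N (λ₀ = -75°) forward: E = 39885.586 m, N = 4730302.947 m.

E 39900 m, N 4730300 m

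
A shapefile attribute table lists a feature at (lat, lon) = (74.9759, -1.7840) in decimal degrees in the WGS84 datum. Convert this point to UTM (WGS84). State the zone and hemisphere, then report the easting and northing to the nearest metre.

Longitude -1.7840° lies in the 6° band [-6°, 0°), giving zone 30; latitude is north of the equator, so 30N.
Zone 30 central meridian λ₀ = 6×30 − 183 = -3°; Δλ = +1.2160°.
Transverse Mercator on WGS84 with k₀ = 0.9996 gives E = 535183.615 m, N = 8321278.495 m.

Zone 30N: E 535184 m, N 8321278 m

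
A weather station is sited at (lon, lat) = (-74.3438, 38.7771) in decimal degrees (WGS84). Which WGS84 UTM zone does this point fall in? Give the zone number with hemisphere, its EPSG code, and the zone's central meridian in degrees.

Zone 18N (EPSG:32618), central meridian -75°

UTM zone = ⌊(λ + 180)/6⌋ + 1; -74.3438° ∈ [-78°, -72°) → zone 18.
Hemisphere: N (φ ≥ 0).
Central meridian λ₀ = 6×18 − 183 = -75°.
EPSG code: 32618.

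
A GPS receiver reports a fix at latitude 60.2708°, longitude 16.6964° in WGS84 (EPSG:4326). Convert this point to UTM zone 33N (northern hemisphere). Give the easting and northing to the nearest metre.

E 593840 m, N 6682777 m

Zone 33 central meridian λ₀ = 6×33 − 183 = 15°; Δλ = +1.6964°.
Transverse Mercator on WGS84 with k₀ = 0.9996 gives E = 593839.934 m, N = 6682776.671 m.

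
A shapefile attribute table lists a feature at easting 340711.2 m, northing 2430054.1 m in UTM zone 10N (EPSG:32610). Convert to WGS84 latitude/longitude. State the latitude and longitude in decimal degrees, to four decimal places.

lat 21.9677°, lon -124.5427°

Zone 10N: λ₀ = -123°, k₀ = 0.9996, false easting 500000 m.
Meridian distance M = (N − FN)/k₀ = 2431026.5 m.
Inverse transverse Mercator on WGS84 gives φ = 21.96769962°, λ = -124.54270012°.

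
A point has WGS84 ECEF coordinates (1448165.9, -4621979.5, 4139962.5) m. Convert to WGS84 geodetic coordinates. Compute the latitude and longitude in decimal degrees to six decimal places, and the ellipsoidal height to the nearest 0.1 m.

λ = atan2(Y, X) = -72.60310055°; p = √(X²+Y²) = 4843539.9 m.
Bowring's method on WGS84 (a = 6378137 m, b = 6356752.314 m) gives φ = 40.71189955°, h = 2664.684 m.

lat 40.711900°, lon -72.603101°, h 2664.7 m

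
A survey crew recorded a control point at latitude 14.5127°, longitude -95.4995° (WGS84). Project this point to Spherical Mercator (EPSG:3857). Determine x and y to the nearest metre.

Web Mercator is spherical with R = a = 6378137 m.
x = R·λ = 6378137 × -1.666780709 = -10630955.711 m.
y = R·ln tan(π/4 + φ/2) = 6378137 × 0.256047147 = 1633103.779 m.

x -10630956 m, y 1633104 m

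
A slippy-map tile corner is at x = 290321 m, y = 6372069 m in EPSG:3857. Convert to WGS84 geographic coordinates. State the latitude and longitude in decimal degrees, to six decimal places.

R = 6378137 m. λ = x/R = 2.60799792°.
φ = 2·arctan(exp(y/R)) − 90° = 2·arctan(2.71570) − 90° = 49.56959933°.

lat 49.569599°, lon 2.607998°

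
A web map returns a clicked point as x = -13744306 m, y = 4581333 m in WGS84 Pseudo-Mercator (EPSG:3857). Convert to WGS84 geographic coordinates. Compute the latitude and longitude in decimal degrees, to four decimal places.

lat 38.0135°, lon -123.4672°

R = 6378137 m. λ = x/R = -123.46720149°.
φ = 2·arctan(exp(y/R)) − 90° = 2·arctan(2.05092) − 90° = 38.01349939°.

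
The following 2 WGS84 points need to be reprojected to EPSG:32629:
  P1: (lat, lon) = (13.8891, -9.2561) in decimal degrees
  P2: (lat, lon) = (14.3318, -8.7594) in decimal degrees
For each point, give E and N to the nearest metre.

UTM zone 29N: λ₀ = -9°, k₀ = 0.9996.
P1 (13.8891°, -9.2561°) → (472330.269, 1535476.217) m.
P2 (14.3318°, -8.7594°) → (525944.937, 1584435.729) m.

P1: E 472330 m, N 1535476 m; P2: E 525945 m, N 1584436 m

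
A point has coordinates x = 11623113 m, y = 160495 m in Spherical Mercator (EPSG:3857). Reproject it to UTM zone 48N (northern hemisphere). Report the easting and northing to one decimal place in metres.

Web Mercator inverse (R = 6378137 m) → φ = 1.44159899°, λ = 104.41220057°.
UTM 48N forward: E = 434612.051 m, N = 159348.779 m.

E 434612.1 m, N 159348.8 m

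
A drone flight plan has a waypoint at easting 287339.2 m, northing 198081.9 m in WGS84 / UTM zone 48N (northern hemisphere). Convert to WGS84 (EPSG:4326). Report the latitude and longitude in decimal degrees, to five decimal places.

Zone 48N: λ₀ = 105°, k₀ = 0.9996, false easting 500000 m.
Meridian distance M = (N − FN)/k₀ = 198161.2 m.
Inverse transverse Mercator on WGS84 gives φ = 1.79109972°, λ = 103.08829964°.

lat 1.79110°, lon 103.08830°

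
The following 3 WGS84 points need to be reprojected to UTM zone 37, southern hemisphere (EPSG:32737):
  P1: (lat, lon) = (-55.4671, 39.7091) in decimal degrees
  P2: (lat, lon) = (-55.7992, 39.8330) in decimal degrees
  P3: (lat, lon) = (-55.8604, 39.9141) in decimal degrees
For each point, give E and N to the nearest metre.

UTM zone 37S: λ₀ = 39°, k₀ = 0.9996.
P1 (-55.4671°, 39.7091°) → (544831.205, 3852999.611) m.
P2 (-55.7992°, 39.8330°) → (552220.757, 3815954.570) m.
P3 (-55.8604°, 39.9141°) → (557214.853, 3809079.571) m.

P1: E 544831 m, N 3853000 m; P2: E 552221 m, N 3815955 m; P3: E 557215 m, N 3809080 m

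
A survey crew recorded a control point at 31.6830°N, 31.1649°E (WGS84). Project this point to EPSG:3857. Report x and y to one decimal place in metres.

Web Mercator is spherical with R = a = 6378137 m.
x = R·λ = 6378137 × 0.543930116 = 3469260.799 m.
y = R·ln tan(π/4 + φ/2) = 6378137 × 0.583520079 = 3721771.004 m.

x 3469260.8 m, y 3721771.0 m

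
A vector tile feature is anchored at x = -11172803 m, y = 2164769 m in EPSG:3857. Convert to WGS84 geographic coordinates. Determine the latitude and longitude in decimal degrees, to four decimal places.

R = 6378137 m. λ = x/R = -100.36699701°.
φ = 2·arctan(exp(y/R)) − 90° = 2·arctan(1.40411) − 90° = 19.08349866°.

lat 19.0835°, lon -100.3670°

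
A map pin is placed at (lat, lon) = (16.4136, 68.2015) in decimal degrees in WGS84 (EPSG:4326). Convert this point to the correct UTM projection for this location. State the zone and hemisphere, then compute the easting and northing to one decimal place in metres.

Longitude 68.2015° lies in the 6° band [66°, 72°), giving zone 42; latitude is north of the equator, so 42N.
Zone 42 central meridian λ₀ = 6×42 − 183 = 69°; Δλ = -0.7985°.
Transverse Mercator on WGS84 with k₀ = 0.9996 gives E = 414742.854 m, N = 1814854.268 m.

Zone 42N: E 414742.9 m, N 1814854.3 m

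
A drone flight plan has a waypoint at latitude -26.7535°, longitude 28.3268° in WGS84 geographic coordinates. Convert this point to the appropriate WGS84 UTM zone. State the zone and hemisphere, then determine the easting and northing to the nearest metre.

Longitude 28.3268° lies in the 6° band [24°, 30°), giving zone 35; latitude is south of the equator, so 35S.
Zone 35 central meridian λ₀ = 6×35 − 183 = 27°; Δλ = +1.3268°.
Transverse Mercator on WGS84 with k₀ = 0.9996 gives E = 631931.586 m, N = 7040178.702 m.

Zone 35S: E 631932 m, N 7040179 m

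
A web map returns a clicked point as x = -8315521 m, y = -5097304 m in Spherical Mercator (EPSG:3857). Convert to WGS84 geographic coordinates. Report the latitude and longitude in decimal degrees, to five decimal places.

R = 6378137 m. λ = x/R = -74.69959610°.
φ = 2·arctan(exp(y/R)) − 90° = 2·arctan(0.44970) − 90° = -41.57349746°.

lat -41.57350°, lon -74.69960°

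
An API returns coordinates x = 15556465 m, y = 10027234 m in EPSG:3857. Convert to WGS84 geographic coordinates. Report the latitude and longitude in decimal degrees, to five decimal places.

lat 66.54360°, lon 139.74610°

R = 6378137 m. λ = x/R = 139.74610276°.
φ = 2·arctan(exp(y/R)) − 90° = 2·arctan(4.81688) − 90° = 66.54360072°.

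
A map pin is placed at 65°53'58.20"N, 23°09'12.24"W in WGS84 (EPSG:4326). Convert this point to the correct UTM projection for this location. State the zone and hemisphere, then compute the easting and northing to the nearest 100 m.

Longitude -23.1534° lies in the 6° band [-24°, -18°), giving zone 27; latitude is north of the equator, so 27N.
Zone 27 central meridian λ₀ = 6×27 − 183 = -21°; Δλ = -2.1534°.
Transverse Mercator on WGS84 with k₀ = 0.9996 gives E = 401895.496 m, N = 7310391.240 m.

Zone 27N: E 401900 m, N 7310400 m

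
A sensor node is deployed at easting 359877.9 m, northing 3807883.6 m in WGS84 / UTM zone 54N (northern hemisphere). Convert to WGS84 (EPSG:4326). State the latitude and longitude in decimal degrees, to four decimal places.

lat 34.4029°, lon 139.4755°

Zone 54N: λ₀ = 141°, k₀ = 0.9996, false easting 500000 m.
Meridian distance M = (N − FN)/k₀ = 3809407.4 m.
Inverse transverse Mercator on WGS84 gives φ = 34.40289992°, λ = 139.47550046°.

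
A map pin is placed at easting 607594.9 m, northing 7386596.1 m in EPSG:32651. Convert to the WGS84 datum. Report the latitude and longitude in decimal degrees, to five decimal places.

Zone 51N: λ₀ = 123°, k₀ = 0.9996, false easting 500000 m.
Meridian distance M = (N − FN)/k₀ = 7389551.9 m.
Inverse transverse Mercator on WGS84 gives φ = 66.57950026°, λ = 125.42629942°.

lat 66.57950°, lon 125.42630°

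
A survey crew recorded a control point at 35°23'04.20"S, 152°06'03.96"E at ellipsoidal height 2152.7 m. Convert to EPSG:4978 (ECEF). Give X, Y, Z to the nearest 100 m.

X -4602300 m, Y 2436700 m, Z -3674000 m

WGS84: a = 6378137 m, e² = 0.006694380; N(φ) = a/√(1−e²sin²φ) = 6385307.579 m.
X = (N+h)·cosφ·cosλ = -4602342.211 m; Y = (N+h)·cosφ·sinλ = 2436701.637 m; Z = (N(1−e²)+h)·sinφ = -3673974.485 m.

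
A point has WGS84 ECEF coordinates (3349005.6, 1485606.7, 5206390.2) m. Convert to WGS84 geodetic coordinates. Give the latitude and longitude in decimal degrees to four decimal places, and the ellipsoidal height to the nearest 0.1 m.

λ = atan2(Y, X) = 23.92189975°; p = √(X²+Y²) = 3663722.9 m.
Bowring's method on WGS84 (a = 6378137 m, b = 6356752.314 m) gives φ = 55.04690046°, h = 2456.868 m.

lat 55.0469°, lon 23.9219°, h 2456.9 m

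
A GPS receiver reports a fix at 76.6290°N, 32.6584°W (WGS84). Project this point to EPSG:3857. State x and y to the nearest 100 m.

x -3635500 m, y 13673000 m

Web Mercator is spherical with R = a = 6378137 m.
x = R·λ = 6378137 × -0.569996608 = -3635516.458 m.
y = R·ln tan(π/4 + φ/2) = 6378137 × 2.143733105 = 13673023.438 m.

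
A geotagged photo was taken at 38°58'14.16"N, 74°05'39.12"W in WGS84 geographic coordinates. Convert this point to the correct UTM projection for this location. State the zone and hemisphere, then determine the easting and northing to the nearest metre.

Longitude -74.0942° lies in the 6° band [-78°, -72°), giving zone 18; latitude is north of the equator, so 18N.
Zone 18 central meridian λ₀ = 6×18 − 183 = -75°; Δλ = +0.9058°.
Transverse Mercator on WGS84 with k₀ = 0.9996 gives E = 578467.950 m, N = 4313904.153 m.

Zone 18N: E 578468 m, N 4313904 m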